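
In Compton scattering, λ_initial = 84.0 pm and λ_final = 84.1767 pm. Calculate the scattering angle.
22.00°

First find the wavelength shift:
Δλ = λ' - λ = 84.1767 - 84.0 = 0.1767 pm

Using Δλ = λ_C(1 - cos θ), with λ_C = h/(m_e·c) ≈ 2.42631024 pm:
cos θ = 1 - Δλ/λ_C
cos θ = 1 - 0.1767/2.42631024
cos θ = 0.927173

θ = arccos(0.927173)
θ = 22.00°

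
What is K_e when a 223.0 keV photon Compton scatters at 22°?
6.8680 keV

By energy conservation: K_e = E_initial - E_final

First find the scattered photon energy:
Initial wavelength: λ = hc/E = 5.5598 pm
Compton shift: Δλ = λ_C(1 - cos(22°)) = 0.1767 pm
Final wavelength: λ' = 5.5598 + 0.1767 = 5.7365 pm
Final photon energy: E' = hc/λ' = 216.1320 keV

Electron kinetic energy:
K_e = E - E' = 223.0000 - 216.1320 = 6.8680 keV

(Intermediate values are shown rounded; full precision is carried through to the final answer.)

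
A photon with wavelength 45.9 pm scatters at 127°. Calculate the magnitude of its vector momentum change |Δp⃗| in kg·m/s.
2.4835e-23 kg·m/s

Photon momentum magnitude is p = h/λ.

Initial momentum:
p₀ = h/λ = 6.6261e-34/4.5900e-11 = 1.4436e-23 kg·m/s

After scattering:
λ' = λ + Δλ = 45.9 + 3.8865 = 49.7865 pm
p' = h/λ' = 6.6261e-34/4.9787e-11 = 1.3309e-23 kg·m/s

Momentum is a vector; the scattered photon's direction makes angle θ = 127° with the incident direction. The magnitude of the vector change Δp⃗ = p⃗₀ − p⃗' is found from the law of cosines:
|Δp⃗|² = p₀² + p'² − 2p₀p'cos θ
|Δp⃗|² = (1.4436e-23)² + (1.3309e-23)² − 2·1.4436e-23·1.3309e-23·cos(127°)
|Δp⃗| = 2.4835e-23 kg·m/s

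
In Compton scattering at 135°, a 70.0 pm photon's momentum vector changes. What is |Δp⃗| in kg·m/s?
1.7003e-23 kg·m/s

Photon momentum magnitude is p = h/λ.

Initial momentum:
p₀ = h/λ = 6.6261e-34/7.0000e-11 = 9.4658e-24 kg·m/s

After scattering:
λ' = λ + Δλ = 70.0 + 4.1420 = 74.1420 pm
p' = h/λ' = 6.6261e-34/7.4142e-11 = 8.9370e-24 kg·m/s

Momentum is a vector; the scattered photon's direction makes angle θ = 135° with the incident direction. The magnitude of the vector change Δp⃗ = p⃗₀ − p⃗' is found from the law of cosines:
|Δp⃗|² = p₀² + p'² − 2p₀p'cos θ
|Δp⃗|² = (9.4658e-24)² + (8.9370e-24)² − 2·9.4658e-24·8.9370e-24·cos(135°)
|Δp⃗| = 1.7003e-23 kg·m/s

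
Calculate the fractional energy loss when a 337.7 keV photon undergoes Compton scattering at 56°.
0.2256 (or 22.56%)

Calculate initial and final photon energies:

Initial: E₀ = 337.7 keV → λ₀ = 3.6714 pm
Compton shift: Δλ = 1.0695 pm
Final wavelength: λ' = 4.7410 pm
Final energy: E' = 261.5168 keV

Fractional energy loss:
(E₀ - E')/E₀ = (337.7000 - 261.5168)/337.7000
= 76.1832/337.7000
= 0.2256
= 22.56%

(Intermediate values are shown rounded; full precision is carried through to the final answer.)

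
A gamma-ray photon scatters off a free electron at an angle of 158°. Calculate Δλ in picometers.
4.6759 pm

Using the Compton scattering formula:
Δλ = λ_C(1 - cos θ)

where λ_C = h/(m_e·c) ≈ 2.4263 pm is the Compton wavelength of an electron.

For θ = 158°:
cos(158°) = -0.9272
1 - cos(158°) = 1.9272

Δλ = 2.4263 × 1.9272
Δλ = 4.6759 pm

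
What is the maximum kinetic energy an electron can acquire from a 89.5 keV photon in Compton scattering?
23.2182 keV

Maximum energy transfer occurs at θ = 180° (backscattering).

Initial photon: E₀ = 89.5 keV → λ₀ = 13.8530 pm

Maximum Compton shift (at 180°):
Δλ_max = 2λ_C = 2 × 2.4263 = 4.8526 pm

Final wavelength:
λ' = 13.8530 + 4.8526 = 18.7056 pm

Minimum photon energy (maximum energy to electron):
E'_min = hc/λ' = 66.2818 keV

Maximum electron kinetic energy:
K_max = E₀ - E'_min = 89.5000 - 66.2818 = 23.2182 keV

(Intermediate values are shown rounded; full precision is carried through to the final answer.)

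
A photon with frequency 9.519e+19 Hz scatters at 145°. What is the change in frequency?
5.555e+19 Hz (decrease)

Convert frequency to wavelength (c = 299792458 m/s):
λ₀ = c/f₀ = 299792458/9.519e+19 = 3.1494113e-12 m = 3.1494 pm

Calculate Compton shift:
Δλ = λ_C(1 - cos(145°)) = 4.4138 pm

Final wavelength:
λ' = λ₀ + Δλ = 3.1494 + 4.4138 = 7.5632 pm

Final frequency:
f' = c/λ' = 299792458/7.5632385e-12 = 3.9638107e+19 Hz

Frequency shift (decrease):
Δf = f₀ - f' = 9.519e+19 - 3.9638107e+19 = 5.555e+19 Hz

(Intermediate values are shown rounded; full precision is carried through to the final answer.)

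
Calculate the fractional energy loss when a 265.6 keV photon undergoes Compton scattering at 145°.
0.4860 (or 48.60%)

Calculate initial and final photon energies:

Initial: E₀ = 265.6 keV → λ₀ = 4.6681 pm
Compton shift: Δλ = 4.4138 pm
Final wavelength: λ' = 9.0819 pm
Final energy: E' = 136.5178 keV

Fractional energy loss:
(E₀ - E')/E₀ = (265.6000 - 136.5178)/265.6000
= 129.0822/265.6000
= 0.4860
= 48.60%

(Intermediate values are shown rounded; full precision is carried through to the final answer.)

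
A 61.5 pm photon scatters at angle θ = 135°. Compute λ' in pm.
65.6420 pm

Using the Compton scattering formula:
λ' = λ + Δλ = λ + λ_C(1 - cos θ)

Given:
- Initial wavelength λ = 61.5 pm
- Scattering angle θ = 135°
- Compton wavelength λ_C ≈ 2.4263 pm

Calculate the shift:
Δλ = 2.4263 × (1 - cos(135°))
Δλ = 2.4263 × 1.7071
Δλ = 4.1420 pm

Final wavelength:
λ' = 61.5 + 4.1420 = 65.6420 pm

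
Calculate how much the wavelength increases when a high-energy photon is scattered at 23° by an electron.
0.1929 pm

Using the Compton scattering formula:
Δλ = λ_C(1 - cos θ)

where λ_C = h/(m_e·c) ≈ 2.4263 pm is the Compton wavelength of an electron.

For θ = 23°:
cos(23°) = 0.9205
1 - cos(23°) = 0.0795

Δλ = 2.4263 × 0.0795
Δλ = 0.1929 pm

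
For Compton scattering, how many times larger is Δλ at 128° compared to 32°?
128° produces the larger shift by a factor of 10.633

Calculate both shifts using Δλ = λ_C(1 - cos θ):

For θ₁ = 32°:
Δλ₁ = 2.4263 × (1 - cos(32°))
Δλ₁ = 2.4263 × 0.1520
Δλ₁ = 0.3687 pm

For θ₂ = 128°:
Δλ₂ = 2.4263 × (1 - cos(128°))
Δλ₂ = 2.4263 × 1.6157
Δλ₂ = 3.9201 pm

The 128° angle produces the larger shift.
Ratio: 3.9201/0.3687 = 10.633

(Intermediate values are shown rounded; full precision is carried through to the final answer.)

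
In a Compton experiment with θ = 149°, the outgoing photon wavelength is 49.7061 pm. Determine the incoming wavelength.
45.2000 pm

From λ' = λ + Δλ, we have λ = λ' - Δλ

First calculate the Compton shift:
Δλ = λ_C(1 - cos θ)
Δλ = 2.4263 × (1 - cos(149°))
Δλ = 2.4263 × 1.8572
Δλ = 4.5061 pm

Initial wavelength:
λ = λ' - Δλ
λ = 49.7061 - 4.5061
λ = 45.2000 pm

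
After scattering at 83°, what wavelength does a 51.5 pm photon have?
53.6306 pm

Using the Compton scattering formula:
λ' = λ + Δλ = λ + λ_C(1 - cos θ)

Given:
- Initial wavelength λ = 51.5 pm
- Scattering angle θ = 83°
- Compton wavelength λ_C ≈ 2.4263 pm

Calculate the shift:
Δλ = 2.4263 × (1 - cos(83°))
Δλ = 2.4263 × 0.8781
Δλ = 2.1306 pm

Final wavelength:
λ' = 51.5 + 2.1306 = 53.6306 pm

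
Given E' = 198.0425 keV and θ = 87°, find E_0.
312.9999 keV

Convert final energy to wavelength (hc ≈ 1239.842 keV·pm):
λ' = hc/E' = 1239.842 / 198.0425 = 6.2605 pm

Calculate the Compton shift:
Δλ = λ_C(1 - cos(87°))
Δλ = 2.4263 × (1 - cos(87°))
Δλ = 2.2993 pm

Initial wavelength:
λ = λ' - Δλ = 6.2605 - 2.2993 = 3.9612 pm

Initial energy:
E = hc/λ = 1239.842 / 3.9612 = 312.9999 keV

(Intermediate values are shown rounded; full precision is carried through to the final answer.)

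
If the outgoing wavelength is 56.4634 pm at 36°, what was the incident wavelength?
56.0000 pm

From λ' = λ + Δλ, we have λ = λ' - Δλ

First calculate the Compton shift:
Δλ = λ_C(1 - cos θ)
Δλ = 2.4263 × (1 - cos(36°))
Δλ = 2.4263 × 0.1910
Δλ = 0.4634 pm

Initial wavelength:
λ = λ' - Δλ
λ = 56.4634 - 0.4634
λ = 56.0000 pm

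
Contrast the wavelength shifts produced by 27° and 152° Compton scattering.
152° produces the larger shift by a factor of 17.276

Calculate both shifts using Δλ = λ_C(1 - cos θ):

For θ₁ = 27°:
Δλ₁ = 2.4263 × (1 - cos(27°))
Δλ₁ = 2.4263 × 0.1090
Δλ₁ = 0.2645 pm

For θ₂ = 152°:
Δλ₂ = 2.4263 × (1 - cos(152°))
Δλ₂ = 2.4263 × 1.8829
Δλ₂ = 4.5686 pm

The 152° angle produces the larger shift.
Ratio: 4.5686/0.2645 = 17.276

(Intermediate values are shown rounded; full precision is carried through to the final answer.)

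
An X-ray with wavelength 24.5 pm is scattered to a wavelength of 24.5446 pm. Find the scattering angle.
11.00°

First find the wavelength shift:
Δλ = λ' - λ = 24.5446 - 24.5 = 0.0446 pm

Using Δλ = λ_C(1 - cos θ), with λ_C = h/(m_e·c) ≈ 2.42631024 pm:
cos θ = 1 - Δλ/λ_C
cos θ = 1 - 0.0446/2.42631024
cos θ = 0.981618

θ = arccos(0.981618)
θ = 11.00°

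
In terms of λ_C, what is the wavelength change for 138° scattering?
1.7431 λ_C

The Compton shift formula is:
Δλ = λ_C(1 - cos θ)

Dividing both sides by λ_C:
Δλ/λ_C = 1 - cos θ

For θ = 138°:
Δλ/λ_C = 1 - cos(138°)
Δλ/λ_C = 1 - -0.7431
Δλ/λ_C = 1.7431

This means the shift is 1.7431 × λ_C = 4.2294 pm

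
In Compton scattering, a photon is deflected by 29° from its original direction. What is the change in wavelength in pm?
0.3042 pm

Using the Compton scattering formula:
Δλ = λ_C(1 - cos θ)

where λ_C = h/(m_e·c) ≈ 2.4263 pm is the Compton wavelength of an electron.

For θ = 29°:
cos(29°) = 0.8746
1 - cos(29°) = 0.1254

Δλ = 2.4263 × 0.1254
Δλ = 0.3042 pm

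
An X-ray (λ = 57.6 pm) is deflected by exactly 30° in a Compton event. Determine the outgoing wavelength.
57.9251 pm

Using the Compton formula: λ' = λ + λ_C(1 − cos θ)

For θ = 30°, cos θ = √3/2 (exact) ≈ 0.8660, so:
1 − cos 30° = 1 − (√3/2) ≈ 0.1340

Δλ = λ_C × 0.1340 = 2.4263 × 0.1340 = 0.3251 pm

λ' = 57.6 + 0.3251 = 57.9251 pm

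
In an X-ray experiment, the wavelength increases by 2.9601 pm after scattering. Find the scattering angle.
102.71°

From the Compton formula Δλ = λ_C(1 - cos θ), we can solve for θ:

cos θ = 1 - Δλ/λ_C

Given:
- Δλ = 2.9601 pm
- λ_C = h/(m_e·c) ≈ 2.42631024 pm

cos θ = 1 - 2.9601/2.42631024
cos θ = 1 - 1.220001
cos θ = -0.220001

θ = arccos(-0.220001)
θ = 102.71°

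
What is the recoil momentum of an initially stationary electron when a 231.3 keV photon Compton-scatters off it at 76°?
1.3508e-22 kg·m/s

The electron is initially at rest, so by conservation of momentum:
p⃗_e = p⃗₀ − p⃗'  (incident photon momentum minus scattered photon momentum)

Photon momentum magnitudes (p = h/λ = E/c):
λ₀ = hc/E₀ = 5.3603 pm → p₀ = h/λ₀ = 1.2361e-22 kg·m/s
Δλ = λ_C(1 − cos 76°) = 1.8393 pm
λ' = 7.1997 pm → p' = h/λ' = 9.2033e-23 kg·m/s

The scattered photon makes angle θ = 76° with the incident direction, so by the law of cosines:
|p⃗_e|² = p₀² + p'² − 2p₀p'cos θ
|p⃗_e|² = (1.2361e-22)² + (9.2033e-23)² − 2·1.2361e-22·9.2033e-23·cos(76°)
|p⃗_e| = 1.3508e-22 kg·m/s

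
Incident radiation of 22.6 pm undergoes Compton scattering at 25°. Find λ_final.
22.8273 pm

Using the Compton scattering formula:
λ' = λ + Δλ = λ + λ_C(1 - cos θ)

Given:
- Initial wavelength λ = 22.6 pm
- Scattering angle θ = 25°
- Compton wavelength λ_C ≈ 2.4263 pm

Calculate the shift:
Δλ = 2.4263 × (1 - cos(25°))
Δλ = 2.4263 × 0.0937
Δλ = 0.2273 pm

Final wavelength:
λ' = 22.6 + 0.2273 = 22.8273 pm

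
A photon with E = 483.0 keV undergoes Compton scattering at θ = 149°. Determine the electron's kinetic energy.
307.7084 keV

By energy conservation: K_e = E_initial - E_final

First find the scattered photon energy:
Initial wavelength: λ = hc/E = 2.5670 pm
Compton shift: Δλ = λ_C(1 - cos(149°)) = 4.5061 pm
Final wavelength: λ' = 2.5670 + 4.5061 = 7.0730 pm
Final photon energy: E' = hc/λ' = 175.2916 keV

Electron kinetic energy:
K_e = E - E' = 483.0000 - 175.2916 = 307.7084 keV

(Intermediate values are shown rounded; full precision is carried through to the final answer.)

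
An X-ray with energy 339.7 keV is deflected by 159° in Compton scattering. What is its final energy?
148.6393 keV

First convert energy to wavelength:
λ = hc/E, with hc ≈ 1239.842 keV·pm (i.e. 1239.842 eV·nm)

For E = 339.7 keV = 339700 eV:
λ = 1239.842 keV·pm / 339.7 keV
λ = 3.6498 pm

Calculate the Compton shift:
Δλ = λ_C(1 - cos(159°)) = 2.4263 × 1.9336
Δλ = 4.6915 pm

Final wavelength:
λ' = 3.6498 + 4.6915 = 8.3413 pm

Final energy:
E' = hc/λ' = 1239.842 / 8.3413 = 148.6393 keV

(Intermediate values are shown rounded; full precision is carried through to the final answer.)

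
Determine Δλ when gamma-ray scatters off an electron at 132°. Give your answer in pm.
4.0498 pm

Using the Compton scattering formula:
Δλ = λ_C(1 - cos θ)

where λ_C = h/(m_e·c) ≈ 2.4263 pm is the Compton wavelength of an electron.

For θ = 132°:
cos(132°) = -0.6691
1 - cos(132°) = 1.6691

Δλ = 2.4263 × 1.6691
Δλ = 4.0498 pm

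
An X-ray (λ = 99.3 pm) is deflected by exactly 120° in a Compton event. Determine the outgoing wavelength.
102.9395 pm

Using the Compton formula: λ' = λ + λ_C(1 − cos θ)

For θ = 120°, cos θ = -1/2 (exact) = -0.5000, so:
1 − cos 120° = 1 − (-1/2) = 1.5000

Δλ = λ_C × 1.5000 = 2.4263 × 1.5000 = 3.6395 pm

λ' = 99.3 + 3.6395 = 102.9395 pm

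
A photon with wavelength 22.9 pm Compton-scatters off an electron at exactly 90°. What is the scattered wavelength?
25.3263 pm

Using the Compton formula: λ' = λ + λ_C(1 − cos θ)

For θ = 90°, cos θ = 0 (exact) = 0.0000, so:
1 − cos 90° = 1 − (0) = 1.0000

Δλ = λ_C × 1.0000 = 2.4263 × 1.0000 = 2.4263 pm

λ' = 22.9 + 2.4263 = 25.3263 pm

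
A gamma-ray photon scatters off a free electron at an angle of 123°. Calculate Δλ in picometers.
3.7478 pm

Using the Compton scattering formula:
Δλ = λ_C(1 - cos θ)

where λ_C = h/(m_e·c) ≈ 2.4263 pm is the Compton wavelength of an electron.

For θ = 123°:
cos(123°) = -0.5446
1 - cos(123°) = 1.5446

Δλ = 2.4263 × 1.5446
Δλ = 3.7478 pm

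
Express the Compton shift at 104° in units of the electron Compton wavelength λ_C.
1.2419 λ_C

The Compton shift formula is:
Δλ = λ_C(1 - cos θ)

Dividing both sides by λ_C:
Δλ/λ_C = 1 - cos θ

For θ = 104°:
Δλ/λ_C = 1 - cos(104°)
Δλ/λ_C = 1 - -0.2419
Δλ/λ_C = 1.2419

This means the shift is 1.2419 × λ_C = 3.0133 pm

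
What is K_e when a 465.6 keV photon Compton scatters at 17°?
17.8273 keV

By energy conservation: K_e = E_initial - E_final

First find the scattered photon energy:
Initial wavelength: λ = hc/E = 2.6629 pm
Compton shift: Δλ = λ_C(1 - cos(17°)) = 0.1060 pm
Final wavelength: λ' = 2.6629 + 0.1060 = 2.7689 pm
Final photon energy: E' = hc/λ' = 447.7727 keV

Electron kinetic energy:
K_e = E - E' = 465.6000 - 447.7727 = 17.8273 keV

(Intermediate values are shown rounded; full precision is carried through to the final answer.)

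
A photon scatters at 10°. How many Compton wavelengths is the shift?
0.0152 λ_C

The Compton shift formula is:
Δλ = λ_C(1 - cos θ)

Dividing both sides by λ_C:
Δλ/λ_C = 1 - cos θ

For θ = 10°:
Δλ/λ_C = 1 - cos(10°)
Δλ/λ_C = 1 - 0.9848
Δλ/λ_C = 0.0152

This means the shift is 0.0152 × λ_C = 0.0369 pm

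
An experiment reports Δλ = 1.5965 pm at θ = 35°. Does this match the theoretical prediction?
No, inconsistent

Calculate the expected shift for θ = 35°:

Δλ_expected = λ_C(1 - cos(35°))
Δλ_expected = 2.4263 × (1 - cos(35°))
Δλ_expected = 2.4263 × 0.1808
Δλ_expected = 0.4388 pm

Given shift: 1.5965 pm
Expected shift: 0.4388 pm
Difference: 1.1577 pm

The values do not match. The given shift corresponds to θ ≈ 70.0°, not 35°.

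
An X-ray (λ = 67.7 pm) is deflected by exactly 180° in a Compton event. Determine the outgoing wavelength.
72.5526 pm

Using the Compton formula: λ' = λ + λ_C(1 − cos θ)

For θ = 180°, cos θ = -1 (exact) = -1.0000, so:
1 − cos 180° = 1 − (-1) = 2.0000

Δλ = λ_C × 2.0000 = 2.4263 × 2.0000 = 4.8526 pm

λ' = 67.7 + 4.8526 = 72.5526 pm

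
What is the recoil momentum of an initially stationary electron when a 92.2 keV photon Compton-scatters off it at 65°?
5.0604e-23 kg·m/s

The electron is initially at rest, so by conservation of momentum:
p⃗_e = p⃗₀ − p⃗'  (incident photon momentum minus scattered photon momentum)

Photon momentum magnitudes (p = h/λ = E/c):
λ₀ = hc/E₀ = 13.4473 pm → p₀ = h/λ₀ = 4.9274e-23 kg·m/s
Δλ = λ_C(1 − cos 65°) = 1.4009 pm
λ' = 14.8482 pm → p' = h/λ' = 4.4625e-23 kg·m/s

The scattered photon makes angle θ = 65° with the incident direction, so by the law of cosines:
|p⃗_e|² = p₀² + p'² − 2p₀p'cos θ
|p⃗_e|² = (4.9274e-23)² + (4.4625e-23)² − 2·4.9274e-23·4.4625e-23·cos(65°)
|p⃗_e| = 5.0604e-23 kg·m/s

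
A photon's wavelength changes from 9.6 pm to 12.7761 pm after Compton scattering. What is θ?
108.00°

First find the wavelength shift:
Δλ = λ' - λ = 12.7761 - 9.6 = 3.1761 pm

Using Δλ = λ_C(1 - cos θ), with λ_C = h/(m_e·c) ≈ 2.42631024 pm:
cos θ = 1 - Δλ/λ_C
cos θ = 1 - 3.1761/2.42631024
cos θ = -0.309025

θ = arccos(-0.309025)
θ = 108.00°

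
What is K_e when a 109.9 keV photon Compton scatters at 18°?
1.1448 keV

By energy conservation: K_e = E_initial - E_final

First find the scattered photon energy:
Initial wavelength: λ = hc/E = 11.2815 pm
Compton shift: Δλ = λ_C(1 - cos(18°)) = 0.1188 pm
Final wavelength: λ' = 11.2815 + 0.1188 = 11.4003 pm
Final photon energy: E' = hc/λ' = 108.7552 keV

Electron kinetic energy:
K_e = E - E' = 109.9000 - 108.7552 = 1.1448 keV

(Intermediate values are shown rounded; full precision is carried through to the final answer.)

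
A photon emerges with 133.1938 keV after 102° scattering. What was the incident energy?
194.4000 keV

Convert final energy to wavelength (hc ≈ 1239.842 keV·pm):
λ' = hc/E' = 1239.842 / 133.1938 = 9.3086 pm

Calculate the Compton shift:
Δλ = λ_C(1 - cos(102°))
Δλ = 2.4263 × (1 - cos(102°))
Δλ = 2.9308 pm

Initial wavelength:
λ = λ' - Δλ = 9.3086 - 2.9308 = 6.3778 pm

Initial energy:
E = hc/λ = 1239.842 / 6.3778 = 194.4000 keV

(Intermediate values are shown rounded; full precision is carried through to the final answer.)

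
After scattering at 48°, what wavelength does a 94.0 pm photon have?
94.8028 pm

Using the Compton scattering formula:
λ' = λ + Δλ = λ + λ_C(1 - cos θ)

Given:
- Initial wavelength λ = 94.0 pm
- Scattering angle θ = 48°
- Compton wavelength λ_C ≈ 2.4263 pm

Calculate the shift:
Δλ = 2.4263 × (1 - cos(48°))
Δλ = 2.4263 × 0.3309
Δλ = 0.8028 pm

Final wavelength:
λ' = 94.0 + 0.8028 = 94.8028 pm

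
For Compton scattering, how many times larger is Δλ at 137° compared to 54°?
137° produces the larger shift by a factor of 4.200

Calculate both shifts using Δλ = λ_C(1 - cos θ):

For θ₁ = 54°:
Δλ₁ = 2.4263 × (1 - cos(54°))
Δλ₁ = 2.4263 × 0.4122
Δλ₁ = 1.0002 pm

For θ₂ = 137°:
Δλ₂ = 2.4263 × (1 - cos(137°))
Δλ₂ = 2.4263 × 1.7314
Δλ₂ = 4.2008 pm

The 137° angle produces the larger shift.
Ratio: 4.2008/1.0002 = 4.200

(Intermediate values are shown rounded; full precision is carried through to the final answer.)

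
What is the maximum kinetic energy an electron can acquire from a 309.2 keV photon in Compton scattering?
169.3018 keV

Maximum energy transfer occurs at θ = 180° (backscattering).

Initial photon: E₀ = 309.2 keV → λ₀ = 4.0098 pm

Maximum Compton shift (at 180°):
Δλ_max = 2λ_C = 2 × 2.4263 = 4.8526 pm

Final wavelength:
λ' = 4.0098 + 4.8526 = 8.8625 pm

Minimum photon energy (maximum energy to electron):
E'_min = hc/λ' = 139.8982 keV

Maximum electron kinetic energy:
K_max = E₀ - E'_min = 309.2000 - 139.8982 = 169.3018 keV

(Intermediate values are shown rounded; full precision is carried through to the final answer.)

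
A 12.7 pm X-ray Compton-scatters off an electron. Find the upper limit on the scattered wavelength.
17.5526 pm (at θ = 180°)

The Compton shift is Δλ = λ_C(1 − cos θ).

Since cos θ ranges from −1 to 1, the factor (1 − cos θ) ranges from 0 to 2; the maximum shift occurs at θ = 180° (backscattering):
Δλ_max = 2λ_C = 2 × 2.4263 pm = 4.8526 pm

Maximum scattered wavelength:
λ'_max = λ₀ + Δλ_max = 12.7 + 4.8526 = 17.5526 pm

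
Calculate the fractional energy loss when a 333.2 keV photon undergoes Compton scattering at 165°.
0.5618 (or 56.18%)

Calculate initial and final photon energies:

Initial: E₀ = 333.2 keV → λ₀ = 3.7210 pm
Compton shift: Δλ = 4.7699 pm
Final wavelength: λ' = 8.4910 pm
Final energy: E' = 146.0191 keV

Fractional energy loss:
(E₀ - E')/E₀ = (333.2000 - 146.0191)/333.2000
= 187.1809/333.2000
= 0.5618
= 56.18%

(Intermediate values are shown rounded; full precision is carried through to the final answer.)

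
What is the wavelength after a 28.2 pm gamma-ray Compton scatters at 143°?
32.5640 pm

Using the Compton scattering formula:
λ' = λ + Δλ = λ + λ_C(1 - cos θ)

Given:
- Initial wavelength λ = 28.2 pm
- Scattering angle θ = 143°
- Compton wavelength λ_C ≈ 2.4263 pm

Calculate the shift:
Δλ = 2.4263 × (1 - cos(143°))
Δλ = 2.4263 × 1.7986
Δλ = 4.3640 pm

Final wavelength:
λ' = 28.2 + 4.3640 = 32.5640 pm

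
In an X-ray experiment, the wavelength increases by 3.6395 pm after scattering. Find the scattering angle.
120.00°

From the Compton formula Δλ = λ_C(1 - cos θ), we can solve for θ:

cos θ = 1 - Δλ/λ_C

Given:
- Δλ = 3.6395 pm
- λ_C = h/(m_e·c) ≈ 2.42631024 pm

cos θ = 1 - 3.6395/2.42631024
cos θ = 1 - 1.500014
cos θ = -0.500014

θ = arccos(-0.500014)
θ = 120.00°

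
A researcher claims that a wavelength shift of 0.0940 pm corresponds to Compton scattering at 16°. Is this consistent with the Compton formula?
Yes, consistent

Calculate the expected shift for θ = 16°:

Δλ_expected = λ_C(1 - cos(16°))
Δλ_expected = 2.4263 × (1 - cos(16°))
Δλ_expected = 2.4263 × 0.0387
Δλ_expected = 0.0940 pm

Given shift: 0.0940 pm
Expected shift: 0.0940 pm
Difference: 0.0000 pm

The values match. This is consistent with Compton scattering at the stated angle.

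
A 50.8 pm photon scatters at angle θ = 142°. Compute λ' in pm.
55.1383 pm

Using the Compton scattering formula:
λ' = λ + Δλ = λ + λ_C(1 - cos θ)

Given:
- Initial wavelength λ = 50.8 pm
- Scattering angle θ = 142°
- Compton wavelength λ_C ≈ 2.4263 pm

Calculate the shift:
Δλ = 2.4263 × (1 - cos(142°))
Δλ = 2.4263 × 1.7880
Δλ = 4.3383 pm

Final wavelength:
λ' = 50.8 + 4.3383 = 55.1383 pm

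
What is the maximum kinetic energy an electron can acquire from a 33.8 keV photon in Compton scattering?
3.9490 keV

Maximum energy transfer occurs at θ = 180° (backscattering).

Initial photon: E₀ = 33.8 keV → λ₀ = 36.6817 pm

Maximum Compton shift (at 180°):
Δλ_max = 2λ_C = 2 × 2.4263 = 4.8526 pm

Final wavelength:
λ' = 36.6817 + 4.8526 = 41.5343 pm

Minimum photon energy (maximum energy to electron):
E'_min = hc/λ' = 29.8510 keV

Maximum electron kinetic energy:
K_max = E₀ - E'_min = 33.8000 - 29.8510 = 3.9490 keV

(Intermediate values are shown rounded; full precision is carried through to the final answer.)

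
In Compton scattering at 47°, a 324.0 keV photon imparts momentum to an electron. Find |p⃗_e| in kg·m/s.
1.2928e-22 kg·m/s

The electron is initially at rest, so by conservation of momentum:
p⃗_e = p⃗₀ − p⃗'  (incident photon momentum minus scattered photon momentum)

Photon momentum magnitudes (p = h/λ = E/c):
λ₀ = hc/E₀ = 3.8267 pm → p₀ = h/λ₀ = 1.7315e-22 kg·m/s
Δλ = λ_C(1 − cos 47°) = 0.7716 pm
λ' = 4.5982 pm → p' = h/λ' = 1.4410e-22 kg·m/s

The scattered photon makes angle θ = 47° with the incident direction, so by the law of cosines:
|p⃗_e|² = p₀² + p'² − 2p₀p'cos θ
|p⃗_e|² = (1.7315e-22)² + (1.4410e-22)² − 2·1.7315e-22·1.4410e-22·cos(47°)
|p⃗_e| = 1.2928e-22 kg·m/s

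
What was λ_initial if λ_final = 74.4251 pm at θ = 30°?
74.1000 pm

From λ' = λ + Δλ, we have λ = λ' - Δλ

First calculate the Compton shift:
Δλ = λ_C(1 - cos θ)
Δλ = 2.4263 × (1 - cos(30°))
Δλ = 2.4263 × 0.1340
Δλ = 0.3251 pm

Initial wavelength:
λ = λ' - Δλ
λ = 74.4251 - 0.3251
λ = 74.1000 pm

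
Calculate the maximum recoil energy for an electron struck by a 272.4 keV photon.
140.5604 keV

Maximum energy transfer occurs at θ = 180° (backscattering).

Initial photon: E₀ = 272.4 keV → λ₀ = 4.5515 pm

Maximum Compton shift (at 180°):
Δλ_max = 2λ_C = 2 × 2.4263 = 4.8526 pm

Final wavelength:
λ' = 4.5515 + 4.8526 = 9.4042 pm

Minimum photon energy (maximum energy to electron):
E'_min = hc/λ' = 131.8396 keV

Maximum electron kinetic energy:
K_max = E₀ - E'_min = 272.4000 - 131.8396 = 140.5604 keV

(Intermediate values are shown rounded; full precision is carried through to the final answer.)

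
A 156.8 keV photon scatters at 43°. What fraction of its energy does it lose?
0.0762 (or 7.62%)

Calculate initial and final photon energies:

Initial: E₀ = 156.8 keV → λ₀ = 7.9072 pm
Compton shift: Δλ = 0.6518 pm
Final wavelength: λ' = 8.5590 pm
Final energy: E' = 144.8587 keV

Fractional energy loss:
(E₀ - E')/E₀ = (156.8000 - 144.8587)/156.8000
= 11.9413/156.8000
= 0.0762
= 7.62%

(Intermediate values are shown rounded; full precision is carried through to the final answer.)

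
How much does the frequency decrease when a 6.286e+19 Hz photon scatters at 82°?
1.914e+19 Hz (decrease)

Convert frequency to wavelength (c = 299792458 m/s):
λ₀ = c/f₀ = 299792458/6.286e+19 = 4.7692087e-12 m = 4.7692 pm

Calculate Compton shift:
Δλ = λ_C(1 - cos(82°)) = 2.0886 pm

Final wavelength:
λ' = λ₀ + Δλ = 4.7692 + 2.0886 = 6.8578 pm

Final frequency:
f' = c/λ' = 299792458/6.8578418e-12 = 4.3715278e+19 Hz

Frequency shift (decrease):
Δf = f₀ - f' = 6.286e+19 - 4.3715278e+19 = 1.914e+19 Hz

(Intermediate values are shown rounded; full precision is carried through to the final answer.)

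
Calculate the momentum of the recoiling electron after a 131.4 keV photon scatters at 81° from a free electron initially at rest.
8.3628e-23 kg·m/s

The electron is initially at rest, so by conservation of momentum:
p⃗_e = p⃗₀ − p⃗'  (incident photon momentum minus scattered photon momentum)

Photon momentum magnitudes (p = h/λ = E/c):
λ₀ = hc/E₀ = 9.4356 pm → p₀ = h/λ₀ = 7.0224e-23 kg·m/s
Δλ = λ_C(1 − cos 81°) = 2.0468 pm
λ' = 11.4824 pm → p' = h/λ' = 5.7706e-23 kg·m/s

The scattered photon makes angle θ = 81° with the incident direction, so by the law of cosines:
|p⃗_e|² = p₀² + p'² − 2p₀p'cos θ
|p⃗_e|² = (7.0224e-23)² + (5.7706e-23)² − 2·7.0224e-23·5.7706e-23·cos(81°)
|p⃗_e| = 8.3628e-23 kg·m/s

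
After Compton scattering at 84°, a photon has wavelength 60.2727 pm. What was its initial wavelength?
58.1000 pm

From λ' = λ + Δλ, we have λ = λ' - Δλ

First calculate the Compton shift:
Δλ = λ_C(1 - cos θ)
Δλ = 2.4263 × (1 - cos(84°))
Δλ = 2.4263 × 0.8955
Δλ = 2.1727 pm

Initial wavelength:
λ = λ' - Δλ
λ = 60.2727 - 2.1727
λ = 58.1000 pm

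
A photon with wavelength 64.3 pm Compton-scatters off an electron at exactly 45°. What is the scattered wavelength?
65.0106 pm

Using the Compton formula: λ' = λ + λ_C(1 − cos θ)

For θ = 45°, cos θ = √2/2 (exact) ≈ 0.7071, so:
1 − cos 45° = 1 − (√2/2) ≈ 0.2929

Δλ = λ_C × 0.2929 = 2.4263 × 0.2929 = 0.7106 pm

λ' = 64.3 + 0.7106 = 65.0106 pm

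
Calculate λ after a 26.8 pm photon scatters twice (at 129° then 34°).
31.1680 pm

Apply Compton shift twice:

First scattering at θ₁ = 129°:
Δλ₁ = λ_C(1 - cos(129°))
Δλ₁ = 2.4263 × 1.6293
Δλ₁ = 3.9532 pm

After first scattering:
λ₁ = 26.8 + 3.9532 = 30.7532 pm

Second scattering at θ₂ = 34°:
Δλ₂ = λ_C(1 - cos(34°))
Δλ₂ = 2.4263 × 0.1710
Δλ₂ = 0.4148 pm

Final wavelength:
λ₂ = 30.7532 + 0.4148 = 31.1680 pm

Total shift: Δλ_total = 3.9532 + 0.4148 = 4.3680 pm

(Intermediate values are shown rounded; full precision is carried through to the final answer.)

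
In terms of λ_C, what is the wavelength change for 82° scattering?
0.8608 λ_C

The Compton shift formula is:
Δλ = λ_C(1 - cos θ)

Dividing both sides by λ_C:
Δλ/λ_C = 1 - cos θ

For θ = 82°:
Δλ/λ_C = 1 - cos(82°)
Δλ/λ_C = 1 - 0.1392
Δλ/λ_C = 0.8608

This means the shift is 0.8608 × λ_C = 2.0886 pm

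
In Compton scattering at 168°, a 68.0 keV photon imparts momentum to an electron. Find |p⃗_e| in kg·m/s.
6.4758e-23 kg·m/s

The electron is initially at rest, so by conservation of momentum:
p⃗_e = p⃗₀ − p⃗'  (incident photon momentum minus scattered photon momentum)

Photon momentum magnitudes (p = h/λ = E/c):
λ₀ = hc/E₀ = 18.2330 pm → p₀ = h/λ₀ = 3.6341e-23 kg·m/s
Δλ = λ_C(1 − cos 168°) = 4.7996 pm
λ' = 23.0326 pm → p' = h/λ' = 2.8768e-23 kg·m/s

The scattered photon makes angle θ = 168° with the incident direction, so by the law of cosines:
|p⃗_e|² = p₀² + p'² − 2p₀p'cos θ
|p⃗_e|² = (3.6341e-23)² + (2.8768e-23)² − 2·3.6341e-23·2.8768e-23·cos(168°)
|p⃗_e| = 6.4758e-23 kg·m/s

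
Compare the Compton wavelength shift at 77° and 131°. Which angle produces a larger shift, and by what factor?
131° produces the larger shift by a factor of 2.137

Calculate both shifts using Δλ = λ_C(1 - cos θ):

For θ₁ = 77°:
Δλ₁ = 2.4263 × (1 - cos(77°))
Δλ₁ = 2.4263 × 0.7750
Δλ₁ = 1.8805 pm

For θ₂ = 131°:
Δλ₂ = 2.4263 × (1 - cos(131°))
Δλ₂ = 2.4263 × 1.6561
Δλ₂ = 4.0181 pm

The 131° angle produces the larger shift.
Ratio: 4.0181/1.8805 = 2.137

(Intermediate values are shown rounded; full precision is carried through to the final answer.)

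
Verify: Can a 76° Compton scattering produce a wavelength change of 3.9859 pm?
No, inconsistent

Calculate the expected shift for θ = 76°:

Δλ_expected = λ_C(1 - cos(76°))
Δλ_expected = 2.4263 × (1 - cos(76°))
Δλ_expected = 2.4263 × 0.7581
Δλ_expected = 1.8393 pm

Given shift: 3.9859 pm
Expected shift: 1.8393 pm
Difference: 2.1466 pm

The values do not match. The given shift corresponds to θ ≈ 130.0°, not 76°.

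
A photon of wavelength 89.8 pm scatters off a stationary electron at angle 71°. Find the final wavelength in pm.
91.4364 pm

Using the Compton scattering formula:
λ' = λ + Δλ = λ + λ_C(1 - cos θ)

Given:
- Initial wavelength λ = 89.8 pm
- Scattering angle θ = 71°
- Compton wavelength λ_C ≈ 2.4263 pm

Calculate the shift:
Δλ = 2.4263 × (1 - cos(71°))
Δλ = 2.4263 × 0.6744
Δλ = 1.6364 pm

Final wavelength:
λ' = 89.8 + 1.6364 = 91.4364 pm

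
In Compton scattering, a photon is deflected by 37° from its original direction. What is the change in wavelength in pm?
0.4886 pm

Using the Compton scattering formula:
Δλ = λ_C(1 - cos θ)

where λ_C = h/(m_e·c) ≈ 2.4263 pm is the Compton wavelength of an electron.

For θ = 37°:
cos(37°) = 0.7986
1 - cos(37°) = 0.2014

Δλ = 2.4263 × 0.2014
Δλ = 0.4886 pm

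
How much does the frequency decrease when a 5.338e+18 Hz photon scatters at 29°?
2.876e+16 Hz (decrease)

Convert frequency to wavelength (c = 299792458 m/s):
λ₀ = c/f₀ = 299792458/5.338e+18 = 5.6161944e-11 m = 56.1619 pm

Calculate Compton shift:
Δλ = λ_C(1 - cos(29°)) = 0.3042 pm

Final wavelength:
λ' = λ₀ + Δλ = 56.1619 + 0.3042 = 56.4662 pm

Final frequency:
f' = c/λ' = 299792458/5.6466156e-11 = 5.3092415e+18 Hz

Frequency shift (decrease):
Δf = f₀ - f' = 5.338e+18 - 5.3092415e+18 = 2.876e+16 Hz

(Intermediate values are shown rounded; full precision is carried through to the final answer.)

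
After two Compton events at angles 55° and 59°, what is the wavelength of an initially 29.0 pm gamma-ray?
31.2113 pm

Apply Compton shift twice:

First scattering at θ₁ = 55°:
Δλ₁ = λ_C(1 - cos(55°))
Δλ₁ = 2.4263 × 0.4264
Δλ₁ = 1.0346 pm

After first scattering:
λ₁ = 29.0 + 1.0346 = 30.0346 pm

Second scattering at θ₂ = 59°:
Δλ₂ = λ_C(1 - cos(59°))
Δλ₂ = 2.4263 × 0.4850
Δλ₂ = 1.1767 pm

Final wavelength:
λ₂ = 30.0346 + 1.1767 = 31.2113 pm

Total shift: Δλ_total = 1.0346 + 1.1767 = 2.2113 pm

(Intermediate values are shown rounded; full precision is carried through to the final answer.)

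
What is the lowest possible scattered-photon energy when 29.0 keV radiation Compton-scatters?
26.0439 keV (at θ = 180°)

The scattered photon has minimum energy when its wavelength is maximum, i.e., when the Compton shift Δλ = λ_C(1 − cos θ) is maximum. This occurs at θ = 180° (backscattering), giving Δλ_max = 2λ_C = 4.8526 pm.

Initial wavelength: λ₀ = hc/E₀ = 42.7532 pm
Maximum final wavelength: λ'_max = λ₀ + 2λ_C = 42.7532 + 4.8526 = 47.6058 pm
Minimum final energy: E'_min = hc/λ'_max = 26.0439 keV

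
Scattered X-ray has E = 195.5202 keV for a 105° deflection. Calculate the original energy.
377.2000 keV

Convert final energy to wavelength (hc ≈ 1239.842 keV·pm):
λ' = hc/E' = 1239.842 / 195.5202 = 6.3412 pm

Calculate the Compton shift:
Δλ = λ_C(1 - cos(105°))
Δλ = 2.4263 × (1 - cos(105°))
Δλ = 3.0543 pm

Initial wavelength:
λ = λ' - Δλ = 6.3412 - 3.0543 = 3.2870 pm

Initial energy:
E = hc/λ = 1239.842 / 3.2870 = 377.2000 keV

(Intermediate values are shown rounded; full precision is carried through to the final answer.)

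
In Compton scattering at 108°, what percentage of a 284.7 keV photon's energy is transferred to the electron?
0.4217 (or 42.17%)

Calculate initial and final photon energies:

Initial: E₀ = 284.7 keV → λ₀ = 4.3549 pm
Compton shift: Δλ = 3.1761 pm
Final wavelength: λ' = 7.5310 pm
Final energy: E' = 164.6320 keV

Fractional energy loss:
(E₀ - E')/E₀ = (284.7000 - 164.6320)/284.7000
= 120.0680/284.7000
= 0.4217
= 42.17%

(Intermediate values are shown rounded; full precision is carried through to the final answer.)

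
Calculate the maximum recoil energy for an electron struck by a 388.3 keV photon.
234.1985 keV

Maximum energy transfer occurs at θ = 180° (backscattering).

Initial photon: E₀ = 388.3 keV → λ₀ = 3.1930 pm

Maximum Compton shift (at 180°):
Δλ_max = 2λ_C = 2 × 2.4263 = 4.8526 pm

Final wavelength:
λ' = 3.1930 + 4.8526 = 8.0456 pm

Minimum photon energy (maximum energy to electron):
E'_min = hc/λ' = 154.1015 keV

Maximum electron kinetic energy:
K_max = E₀ - E'_min = 388.3000 - 154.1015 = 234.1985 keV

(Intermediate values are shown rounded; full precision is carried through to the final answer.)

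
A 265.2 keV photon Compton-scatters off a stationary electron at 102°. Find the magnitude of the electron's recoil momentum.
1.8114e-22 kg·m/s

The electron is initially at rest, so by conservation of momentum:
p⃗_e = p⃗₀ − p⃗'  (incident photon momentum minus scattered photon momentum)

Photon momentum magnitudes (p = h/λ = E/c):
λ₀ = hc/E₀ = 4.6751 pm → p₀ = h/λ₀ = 1.4173e-22 kg·m/s
Δλ = λ_C(1 − cos 102°) = 2.9308 pm
λ' = 7.6059 pm → p' = h/λ' = 8.7118e-23 kg·m/s

The scattered photon makes angle θ = 102° with the incident direction, so by the law of cosines:
|p⃗_e|² = p₀² + p'² − 2p₀p'cos θ
|p⃗_e|² = (1.4173e-22)² + (8.7118e-23)² − 2·1.4173e-22·8.7118e-23·cos(102°)
|p⃗_e| = 1.8114e-22 kg·m/s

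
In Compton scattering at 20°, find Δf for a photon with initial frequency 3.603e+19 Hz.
6.227e+17 Hz (decrease)

Convert frequency to wavelength (c = 299792458 m/s):
λ₀ = c/f₀ = 299792458/3.603e+19 = 8.3206344e-12 m = 8.3206 pm

Calculate Compton shift:
Δλ = λ_C(1 - cos(20°)) = 0.1463 pm

Final wavelength:
λ' = λ₀ + Δλ = 8.3206 + 0.1463 = 8.4670 pm

Final frequency:
f' = c/λ' = 299792458/8.4669588e-12 = 3.5407336e+19 Hz

Frequency shift (decrease):
Δf = f₀ - f' = 3.603e+19 - 3.5407336e+19 = 6.227e+17 Hz

(Intermediate values are shown rounded; full precision is carried through to the final answer.)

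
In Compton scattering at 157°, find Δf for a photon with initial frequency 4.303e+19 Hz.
1.725e+19 Hz (decrease)

Convert frequency to wavelength (c = 299792458 m/s):
λ₀ = c/f₀ = 299792458/4.303e+19 = 6.9670569e-12 m = 6.9671 pm

Calculate Compton shift:
Δλ = λ_C(1 - cos(157°)) = 4.6597 pm

Final wavelength:
λ' = λ₀ + Δλ = 6.9671 + 4.6597 = 11.6268 pm

Final frequency:
f' = c/λ' = 299792458/1.1626797e-11 = 2.5784612e+19 Hz

Frequency shift (decrease):
Δf = f₀ - f' = 4.303e+19 - 2.5784612e+19 = 1.725e+19 Hz

(Intermediate values are shown rounded; full precision is carried through to the final answer.)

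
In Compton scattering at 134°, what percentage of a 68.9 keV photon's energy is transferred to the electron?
0.1860 (or 18.60%)

Calculate initial and final photon energies:

Initial: E₀ = 68.9 keV → λ₀ = 17.9948 pm
Compton shift: Δλ = 4.1118 pm
Final wavelength: λ' = 22.1066 pm
Final energy: E' = 56.0848 keV

Fractional energy loss:
(E₀ - E')/E₀ = (68.9000 - 56.0848)/68.9000
= 12.8152/68.9000
= 0.1860
= 18.60%

(Intermediate values are shown rounded; full precision is carried through to the final answer.)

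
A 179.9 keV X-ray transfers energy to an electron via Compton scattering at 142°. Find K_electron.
69.4966 keV

By energy conservation: K_e = E_initial - E_final

First find the scattered photon energy:
Initial wavelength: λ = hc/E = 6.8918 pm
Compton shift: Δλ = λ_C(1 - cos(142°)) = 4.3383 pm
Final wavelength: λ' = 6.8918 + 4.3383 = 11.2301 pm
Final photon energy: E' = hc/λ' = 110.4034 keV

Electron kinetic energy:
K_e = E - E' = 179.9000 - 110.4034 = 69.4966 keV

(Intermediate values are shown rounded; full precision is carried through to the final answer.)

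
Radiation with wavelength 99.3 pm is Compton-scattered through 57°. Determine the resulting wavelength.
100.4048 pm

Using the Compton scattering formula:
λ' = λ + Δλ = λ + λ_C(1 - cos θ)

Given:
- Initial wavelength λ = 99.3 pm
- Scattering angle θ = 57°
- Compton wavelength λ_C ≈ 2.4263 pm

Calculate the shift:
Δλ = 2.4263 × (1 - cos(57°))
Δλ = 2.4263 × 0.4554
Δλ = 1.1048 pm

Final wavelength:
λ' = 99.3 + 1.1048 = 100.4048 pm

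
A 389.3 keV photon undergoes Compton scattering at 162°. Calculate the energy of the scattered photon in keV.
156.5721 keV

First convert energy to wavelength:
λ = hc/E, with hc ≈ 1239.842 keV·pm (i.e. 1239.842 eV·nm)

For E = 389.3 keV = 389300 eV:
λ = 1239.842 keV·pm / 389.3 keV
λ = 3.1848 pm

Calculate the Compton shift:
Δλ = λ_C(1 - cos(162°)) = 2.4263 × 1.9511
Δλ = 4.7339 pm

Final wavelength:
λ' = 3.1848 + 4.7339 = 7.9187 pm

Final energy:
E' = hc/λ' = 1239.842 / 7.9187 = 156.5721 keV

(Intermediate values are shown rounded; full precision is carried through to the final answer.)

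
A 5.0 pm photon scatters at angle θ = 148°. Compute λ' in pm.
9.4839 pm

Using the Compton scattering formula:
λ' = λ + Δλ = λ + λ_C(1 - cos θ)

Given:
- Initial wavelength λ = 5.0 pm
- Scattering angle θ = 148°
- Compton wavelength λ_C ≈ 2.4263 pm

Calculate the shift:
Δλ = 2.4263 × (1 - cos(148°))
Δλ = 2.4263 × 1.8480
Δλ = 4.4839 pm

Final wavelength:
λ' = 5.0 + 4.4839 = 9.4839 pm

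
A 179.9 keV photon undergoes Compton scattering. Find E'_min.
105.5682 keV (at θ = 180°)

The scattered photon has minimum energy when its wavelength is maximum, i.e., when the Compton shift Δλ = λ_C(1 − cos θ) is maximum. This occurs at θ = 180° (backscattering), giving Δλ_max = 2λ_C = 4.8526 pm.

Initial wavelength: λ₀ = hc/E₀ = 6.8918 pm
Maximum final wavelength: λ'_max = λ₀ + 2λ_C = 6.8918 + 4.8526 = 11.7445 pm
Minimum final energy: E'_min = hc/λ'_max = 105.5682 keV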